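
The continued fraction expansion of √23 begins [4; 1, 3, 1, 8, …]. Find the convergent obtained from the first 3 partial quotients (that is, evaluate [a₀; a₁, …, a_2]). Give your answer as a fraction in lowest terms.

a_0 = 4: 4/1
a_1 = 1: 5/1
a_2 = 3: 19/4

19/4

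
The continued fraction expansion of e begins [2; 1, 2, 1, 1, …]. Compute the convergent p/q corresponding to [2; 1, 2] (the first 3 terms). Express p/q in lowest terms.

8/3

a_0 = 2: 2/1
a_1 = 1: 3/1
a_2 = 2: 8/3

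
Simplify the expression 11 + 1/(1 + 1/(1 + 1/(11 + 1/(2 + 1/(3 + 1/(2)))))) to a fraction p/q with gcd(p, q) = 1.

Build up convergents one term at a time:
a_0 = 11: 11/1
a_1 = 1: 12/1
a_2 = 1: 23/2
a_3 = 11: 265/23
a_4 = 2: 553/48
a_5 = 3: 1924/167
a_6 = 2: 4401/382

4401/382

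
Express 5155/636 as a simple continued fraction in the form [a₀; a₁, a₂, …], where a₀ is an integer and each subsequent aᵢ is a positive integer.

Run the Euclidean algorithm, recording each quotient:
⌊5155/636⌋ = 8, remainder 67
⌊636/67⌋ = 9, remainder 33
⌊67/33⌋ = 2, remainder 1
⌊33/1⌋ = 33, remainder 0

[8; 9, 2, 33]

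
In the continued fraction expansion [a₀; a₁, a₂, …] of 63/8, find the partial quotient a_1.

1

63 = 7·8 + 7, so a_0 = 7
8 = 1·7 + 1, so a_1 = 1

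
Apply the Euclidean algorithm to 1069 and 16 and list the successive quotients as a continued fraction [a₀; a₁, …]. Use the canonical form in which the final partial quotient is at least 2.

[66; 1, 4, 3]

Run the Euclidean algorithm, recording each quotient:
1069 = 66·16 + 13, so a_0 = 66
16 = 1·13 + 3, so a_1 = 1
13 = 4·3 + 1, so a_2 = 4
3 = 3·1 + 0, so a_3 = 3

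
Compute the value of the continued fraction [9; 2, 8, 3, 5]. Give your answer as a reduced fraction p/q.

2671/282

a_0 = 9: 9/1
a_1 = 2: 19/2
a_2 = 8: 161/17
a_3 = 3: 502/53
a_4 = 5: 2671/282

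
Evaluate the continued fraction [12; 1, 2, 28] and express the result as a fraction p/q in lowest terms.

1077/85

Start with 28.
2 + 1/(28/1) = 2 + 1/28 = 57/28
1 + 1/(57/28) = 1 + 28/57 = 85/57
12 + 1/(85/57) = 12 + 57/85 = 1077/85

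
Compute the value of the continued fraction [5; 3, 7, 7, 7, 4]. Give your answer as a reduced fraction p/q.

24683/4641

a_0 = 5: 5/1
a_1 = 3: 16/3
a_2 = 7: 117/22
a_3 = 7: 835/157
a_4 = 7: 5962/1121
a_5 = 4: 24683/4641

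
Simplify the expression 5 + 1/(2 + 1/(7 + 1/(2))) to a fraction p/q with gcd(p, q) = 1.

175/32

a_0 = 5: 5/1
a_1 = 2: 11/2
a_2 = 7: 82/15
a_3 = 2: 175/32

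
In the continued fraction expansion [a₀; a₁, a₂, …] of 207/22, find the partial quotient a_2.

2

207 = 9·22 + 9, so a_0 = 9
22 = 2·9 + 4, so a_1 = 2
9 = 2·4 + 1, so a_2 = 2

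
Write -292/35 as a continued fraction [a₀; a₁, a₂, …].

[-9; 1, 1, 1, 11]

Run the Euclidean algorithm, recording each quotient:
⌊-292/35⌋ = -9, remainder 23
⌊35/23⌋ = 1, remainder 12
⌊23/12⌋ = 1, remainder 11
⌊12/11⌋ = 1, remainder 1
⌊11/1⌋ = 11, remainder 0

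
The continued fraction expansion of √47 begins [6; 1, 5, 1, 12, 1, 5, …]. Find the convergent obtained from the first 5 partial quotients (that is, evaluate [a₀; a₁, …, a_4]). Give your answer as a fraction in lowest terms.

Starting at the tail and folding back:
Start with 12.
1 + 1/(12/1) = 1 + 1/12 = 13/12
5 + 1/(13/12) = 5 + 12/13 = 77/13
1 + 1/(77/13) = 1 + 13/77 = 90/77
6 + 1/(90/77) = 6 + 77/90 = 617/90

617/90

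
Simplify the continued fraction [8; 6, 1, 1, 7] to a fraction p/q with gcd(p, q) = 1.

799/98

Starting at the tail and folding back:
Start with 7.
1 + 1/(7/1) = 1 + 1/7 = 8/7
1 + 1/(8/7) = 1 + 7/8 = 15/8
6 + 1/(15/8) = 6 + 8/15 = 98/15
8 + 1/(98/15) = 8 + 15/98 = 799/98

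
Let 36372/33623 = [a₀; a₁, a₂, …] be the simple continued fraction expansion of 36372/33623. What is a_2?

4

⌊36372/33623⌋ = 1, remainder 2749
⌊33623/2749⌋ = 12, remainder 635
⌊2749/635⌋ = 4, remainder 209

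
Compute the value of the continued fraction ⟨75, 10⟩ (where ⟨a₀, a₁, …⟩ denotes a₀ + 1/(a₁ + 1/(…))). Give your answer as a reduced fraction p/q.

Compute successive convergents:
a_0 = 75: 75/1
a_1 = 10: 751/10

751/10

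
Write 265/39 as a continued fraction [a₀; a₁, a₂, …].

Apply division with remainder until the remainder is 0:
265 ÷ 39 → quotient 6, remainder 31
39 ÷ 31 → quotient 1, remainder 8
31 ÷ 8 → quotient 3, remainder 7
8 ÷ 7 → quotient 1, remainder 1
7 ÷ 1 → quotient 7, remainder 0

[6; 1, 3, 1, 7]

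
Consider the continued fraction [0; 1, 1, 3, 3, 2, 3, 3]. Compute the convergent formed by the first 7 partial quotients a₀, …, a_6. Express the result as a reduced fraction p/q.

Work from the innermost term outward:
Start with 3.
2 + 1/(3/1) = 2 + 1/3 = 7/3
3 + 1/(7/3) = 3 + 3/7 = 24/7
3 + 1/(24/7) = 3 + 7/24 = 79/24
1 + 1/(79/24) = 1 + 24/79 = 103/79
1 + 1/(103/79) = 1 + 79/103 = 182/103
0 + 1/(182/103) = 0 + 103/182 = 103/182

103/182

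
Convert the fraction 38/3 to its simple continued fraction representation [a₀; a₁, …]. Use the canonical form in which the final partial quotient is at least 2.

38 = 12·3 + 2, so a_0 = 12
3 = 1·2 + 1, so a_1 = 1
2 = 2·1 + 0, so a_2 = 2

[12; 1, 2]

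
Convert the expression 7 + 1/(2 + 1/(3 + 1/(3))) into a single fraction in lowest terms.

171/23

Start with 3.
3 + 1/(3/1) = 3 + 1/3 = 10/3
2 + 1/(10/3) = 2 + 3/10 = 23/10
7 + 1/(23/10) = 7 + 10/23 = 171/23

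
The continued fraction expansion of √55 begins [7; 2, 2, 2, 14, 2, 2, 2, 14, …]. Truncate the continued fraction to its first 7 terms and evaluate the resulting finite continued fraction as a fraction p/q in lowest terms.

Use the convergent recurrence hₖ = aₖ·hₖ₋₁ + hₖ₋₂ (and likewise for the denominators kₖ):
a_0 = 7: 7/1
a_1 = 2: 15/2
a_2 = 2: 37/5
a_3 = 2: 89/12
a_4 = 14: 1283/173
a_5 = 2: 2655/358
a_6 = 2: 6593/889

6593/889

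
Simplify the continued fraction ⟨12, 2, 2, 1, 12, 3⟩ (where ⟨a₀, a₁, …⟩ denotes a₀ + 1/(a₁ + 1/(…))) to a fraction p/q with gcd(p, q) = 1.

3405/274

a_0 = 12: 12/1
a_1 = 2: 25/2
a_2 = 2: 62/5
a_3 = 1: 87/7
a_4 = 12: 1106/89
a_5 = 3: 3405/274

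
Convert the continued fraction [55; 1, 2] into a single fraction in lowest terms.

Start with 2.
1 + 1/(2/1) = 1 + 1/2 = 3/2
55 + 1/(3/2) = 55 + 2/3 = 167/3

167/3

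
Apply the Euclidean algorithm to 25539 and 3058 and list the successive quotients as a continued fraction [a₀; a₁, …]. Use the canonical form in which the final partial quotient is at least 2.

Repeatedly divide and take the remainder:
25539 = 8·3058 + 1075, so a_0 = 8
3058 = 2·1075 + 908, so a_1 = 2
1075 = 1·908 + 167, so a_2 = 1
908 = 5·167 + 73, so a_3 = 5
167 = 2·73 + 21, so a_4 = 2
73 = 3·21 + 10, so a_5 = 3
21 = 2·10 + 1, so a_6 = 2
10 = 10·1 + 0, so a_7 = 10

[8; 2, 1, 5, 2, 3, 2, 10]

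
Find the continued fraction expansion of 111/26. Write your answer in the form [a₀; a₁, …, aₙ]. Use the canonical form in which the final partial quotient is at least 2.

[4; 3, 1, 2, 2]

Apply division with remainder until the remainder is 0:
111 ÷ 26 → quotient 4, remainder 7
26 ÷ 7 → quotient 3, remainder 5
7 ÷ 5 → quotient 1, remainder 2
5 ÷ 2 → quotient 2, remainder 1
2 ÷ 1 → quotient 2, remainder 0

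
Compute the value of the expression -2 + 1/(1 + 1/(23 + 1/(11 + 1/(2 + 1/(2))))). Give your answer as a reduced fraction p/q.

Work from the innermost term outward:
Start with 2.
2 + 1/(2/1) = 2 + 1/2 = 5/2
11 + 1/(5/2) = 11 + 2/5 = 57/5
23 + 1/(57/5) = 23 + 5/57 = 1316/57
1 + 1/(1316/57) = 1 + 57/1316 = 1373/1316
-2 + 1/(1373/1316) = -2 + 1316/1373 = -1430/1373

-1430/1373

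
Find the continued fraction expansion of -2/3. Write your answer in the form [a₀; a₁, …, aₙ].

[-1; 3]

⌊-2/3⌋ = -1, remainder 1
⌊3/1⌋ = 3, remainder 0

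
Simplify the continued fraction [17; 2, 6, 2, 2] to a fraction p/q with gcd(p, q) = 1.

1205/69

Build up convergents one term at a time:
a_0 = 17: 17/1
a_1 = 2: 35/2
a_2 = 6: 227/13
a_3 = 2: 489/28
a_4 = 2: 1205/69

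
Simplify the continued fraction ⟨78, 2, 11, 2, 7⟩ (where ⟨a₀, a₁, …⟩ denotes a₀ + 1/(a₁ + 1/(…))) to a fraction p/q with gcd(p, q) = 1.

28174/359

a_0 = 78: 78/1
a_1 = 2: 157/2
a_2 = 11: 1805/23
a_3 = 2: 3767/48
a_4 = 7: 28174/359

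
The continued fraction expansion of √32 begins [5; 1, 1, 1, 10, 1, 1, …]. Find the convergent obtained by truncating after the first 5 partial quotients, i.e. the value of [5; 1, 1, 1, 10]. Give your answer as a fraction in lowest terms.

Start with 10.
1 + 1/(10/1) = 1 + 1/10 = 11/10
1 + 1/(11/10) = 1 + 10/11 = 21/11
1 + 1/(21/11) = 1 + 11/21 = 32/21
5 + 1/(32/21) = 5 + 21/32 = 181/32

181/32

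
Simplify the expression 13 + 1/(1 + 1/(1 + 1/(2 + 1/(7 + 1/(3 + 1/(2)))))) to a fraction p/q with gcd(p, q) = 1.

3657/269

Collapse the nested fraction from the inside out:
Start with 2.
3 + 1/(2/1) = 3 + 1/2 = 7/2
7 + 1/(7/2) = 7 + 2/7 = 51/7
2 + 1/(51/7) = 2 + 7/51 = 109/51
1 + 1/(109/51) = 1 + 51/109 = 160/109
1 + 1/(160/109) = 1 + 109/160 = 269/160
13 + 1/(269/160) = 13 + 160/269 = 3657/269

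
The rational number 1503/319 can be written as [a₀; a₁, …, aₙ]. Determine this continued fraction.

1503 ÷ 319 → quotient 4, remainder 227
319 ÷ 227 → quotient 1, remainder 92
227 ÷ 92 → quotient 2, remainder 43
92 ÷ 43 → quotient 2, remainder 6
43 ÷ 6 → quotient 7, remainder 1
6 ÷ 1 → quotient 6, remainder 0

[4; 1, 2, 2, 7, 6]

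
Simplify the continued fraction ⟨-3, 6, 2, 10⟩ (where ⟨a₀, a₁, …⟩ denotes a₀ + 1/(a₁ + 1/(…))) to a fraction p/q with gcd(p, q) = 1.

Starting at the tail and folding back:
Start with 10.
2 + 1/(10/1) = 2 + 1/10 = 21/10
6 + 1/(21/10) = 6 + 10/21 = 136/21
-3 + 1/(136/21) = -3 + 21/136 = -387/136

-387/136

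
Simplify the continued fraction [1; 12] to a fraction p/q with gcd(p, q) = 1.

Start with 12.
1 + 1/(12/1) = 1 + 1/12 = 13/12

13/12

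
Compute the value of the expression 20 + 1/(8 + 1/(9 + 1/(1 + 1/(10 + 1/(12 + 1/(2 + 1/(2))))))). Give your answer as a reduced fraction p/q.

Build up convergents one term at a time:
a_0 = 20: 20/1
a_1 = 8: 161/8
a_2 = 9: 1469/73
a_3 = 1: 1630/81
a_4 = 10: 17769/883
a_5 = 12: 214858/10677
a_6 = 2: 447485/22237
a_7 = 2: 1109828/55151

1109828/55151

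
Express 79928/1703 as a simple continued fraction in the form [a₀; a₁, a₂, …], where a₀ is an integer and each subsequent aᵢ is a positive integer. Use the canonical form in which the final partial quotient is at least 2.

79928 = 46·1703 + 1590, so a_0 = 46
1703 = 1·1590 + 113, so a_1 = 1
1590 = 14·113 + 8, so a_2 = 14
113 = 14·8 + 1, so a_3 = 14
8 = 8·1 + 0, so a_4 = 8

[46; 1, 14, 14, 8]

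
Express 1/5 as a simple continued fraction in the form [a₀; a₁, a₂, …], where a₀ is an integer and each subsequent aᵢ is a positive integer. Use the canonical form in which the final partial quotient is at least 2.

1 = 0·5 + 1, so a_0 = 0
5 = 5·1 + 0, so a_1 = 5

[0; 5]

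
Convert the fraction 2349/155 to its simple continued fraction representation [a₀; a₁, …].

[15; 6, 2, 5, 2]

⌊2349/155⌋ = 15, remainder 24
⌊155/24⌋ = 6, remainder 11
⌊24/11⌋ = 2, remainder 2
⌊11/2⌋ = 5, remainder 1
⌊2/1⌋ = 2, remainder 0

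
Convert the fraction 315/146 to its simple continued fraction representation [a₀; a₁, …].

[2; 6, 2, 1, 7]

⌊315/146⌋ = 2, remainder 23
⌊146/23⌋ = 6, remainder 8
⌊23/8⌋ = 2, remainder 7
⌊8/7⌋ = 1, remainder 1
⌊7/1⌋ = 7, remainder 0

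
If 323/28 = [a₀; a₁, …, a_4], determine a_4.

2

⌊323/28⌋ = 11, remainder 15
⌊28/15⌋ = 1, remainder 13
⌊15/13⌋ = 1, remainder 2
⌊13/2⌋ = 6, remainder 1
⌊2/1⌋ = 2, remainder 0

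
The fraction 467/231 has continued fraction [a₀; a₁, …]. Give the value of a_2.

5

Apply division with remainder until the remainder is 0:
467 ÷ 231 → quotient 2, remainder 5
231 ÷ 5 → quotient 46, remainder 1
5 ÷ 1 → quotient 5, remainder 0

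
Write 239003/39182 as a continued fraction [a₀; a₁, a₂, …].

239003 ÷ 39182 → quotient 6, remainder 3911
39182 ÷ 3911 → quotient 10, remainder 72
3911 ÷ 72 → quotient 54, remainder 23
72 ÷ 23 → quotient 3, remainder 3
23 ÷ 3 → quotient 7, remainder 2
3 ÷ 2 → quotient 1, remainder 1
2 ÷ 1 → quotient 2, remainder 0

[6; 10, 54, 3, 7, 1, 2]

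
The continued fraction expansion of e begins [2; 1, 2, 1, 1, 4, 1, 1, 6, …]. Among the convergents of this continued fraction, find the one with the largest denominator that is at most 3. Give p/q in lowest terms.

List convergents until the denominator exceeds the bound:
a_0 = 2: 2/1  (≤ bound)
a_1 = 1: 3/1  (≤ bound)
a_2 = 2: 8/3  (≤ bound)
a_3 = 1: 11/4  (> 3, stop)

8/3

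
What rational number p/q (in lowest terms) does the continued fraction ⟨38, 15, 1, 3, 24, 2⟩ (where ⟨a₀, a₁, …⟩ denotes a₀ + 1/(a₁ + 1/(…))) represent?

Build up convergents one term at a time:
a_0 = 38: 38/1
a_1 = 15: 571/15
a_2 = 1: 609/16
a_3 = 3: 2398/63
a_4 = 24: 58161/1528
a_5 = 2: 118720/3119

118720/3119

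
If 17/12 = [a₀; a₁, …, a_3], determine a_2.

Repeatedly divide and take the remainder:
17 = 1·12 + 5, so a_0 = 1
12 = 2·5 + 2, so a_1 = 2
5 = 2·2 + 1, so a_2 = 2

2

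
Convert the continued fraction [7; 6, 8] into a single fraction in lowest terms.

351/49

a_0 = 7: 7/1
a_1 = 6: 43/6
a_2 = 8: 351/49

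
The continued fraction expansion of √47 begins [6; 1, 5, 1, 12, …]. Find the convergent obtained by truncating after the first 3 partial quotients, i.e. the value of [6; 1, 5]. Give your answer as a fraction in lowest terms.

Start with 5.
1 + 1/(5/1) = 1 + 1/5 = 6/5
6 + 1/(6/5) = 6 + 5/6 = 41/6

41/6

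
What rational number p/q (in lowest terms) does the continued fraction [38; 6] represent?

a_0 = 38: 38/1
a_1 = 6: 229/6

229/6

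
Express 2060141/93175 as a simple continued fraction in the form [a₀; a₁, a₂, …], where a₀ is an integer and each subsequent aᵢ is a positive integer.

⌊2060141/93175⌋ = 22, remainder 10291
⌊93175/10291⌋ = 9, remainder 556
⌊10291/556⌋ = 18, remainder 283
⌊556/283⌋ = 1, remainder 273
⌊283/273⌋ = 1, remainder 10
⌊273/10⌋ = 27, remainder 3
⌊10/3⌋ = 3, remainder 1
⌊3/1⌋ = 3, remainder 0

[22; 9, 18, 1, 1, 27, 3, 3]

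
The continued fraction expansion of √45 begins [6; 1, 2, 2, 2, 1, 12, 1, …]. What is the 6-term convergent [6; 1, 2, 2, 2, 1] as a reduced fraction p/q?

161/24

Build up convergents one term at a time:
a_0 = 6: 6/1
a_1 = 1: 7/1
a_2 = 2: 20/3
a_3 = 2: 47/7
a_4 = 2: 114/17
a_5 = 1: 161/24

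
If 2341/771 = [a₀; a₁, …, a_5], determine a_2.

1

2341 = 3·771 + 28, so a_0 = 3
771 = 27·28 + 15, so a_1 = 27
28 = 1·15 + 13, so a_2 = 1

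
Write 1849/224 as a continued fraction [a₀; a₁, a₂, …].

1849 ÷ 224 → quotient 8, remainder 57
224 ÷ 57 → quotient 3, remainder 53
57 ÷ 53 → quotient 1, remainder 4
53 ÷ 4 → quotient 13, remainder 1
4 ÷ 1 → quotient 4, remainder 0

[8; 3, 1, 13, 4]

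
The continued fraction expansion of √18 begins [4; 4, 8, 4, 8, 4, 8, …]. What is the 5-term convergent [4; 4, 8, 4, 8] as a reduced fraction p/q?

4756/1121

Work from the innermost term outward:
Start with 8.
4 + 1/(8/1) = 4 + 1/8 = 33/8
8 + 1/(33/8) = 8 + 8/33 = 272/33
4 + 1/(272/33) = 4 + 33/272 = 1121/272
4 + 1/(1121/272) = 4 + 272/1121 = 4756/1121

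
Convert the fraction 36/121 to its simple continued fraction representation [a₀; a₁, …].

[0; 3, 2, 1, 3, 3]

Run the Euclidean algorithm, recording each quotient:
36 ÷ 121 → quotient 0, remainder 36
121 ÷ 36 → quotient 3, remainder 13
36 ÷ 13 → quotient 2, remainder 10
13 ÷ 10 → quotient 1, remainder 3
10 ÷ 3 → quotient 3, remainder 1
3 ÷ 1 → quotient 3, remainder 0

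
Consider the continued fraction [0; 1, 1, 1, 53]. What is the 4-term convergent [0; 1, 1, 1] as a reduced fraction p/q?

2/3

Starting at the tail and folding back:
Start with 1.
1 + 1/(1/1) = 1 + 1/1 = 2/1
1 + 1/(2/1) = 1 + 1/2 = 3/2
0 + 1/(3/2) = 0 + 2/3 = 2/3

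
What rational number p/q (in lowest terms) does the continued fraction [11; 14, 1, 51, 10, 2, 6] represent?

Build up convergents one term at a time:
a_0 = 11: 11/1
a_1 = 14: 155/14
a_2 = 1: 166/15
a_3 = 51: 8621/779
a_4 = 10: 86376/7805
a_5 = 2: 181373/16389
a_6 = 6: 1174614/106139

1174614/106139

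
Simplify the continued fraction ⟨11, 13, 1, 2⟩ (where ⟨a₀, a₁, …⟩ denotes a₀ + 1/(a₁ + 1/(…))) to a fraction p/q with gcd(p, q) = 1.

a_0 = 11: 11/1
a_1 = 13: 144/13
a_2 = 1: 155/14
a_3 = 2: 454/41

454/41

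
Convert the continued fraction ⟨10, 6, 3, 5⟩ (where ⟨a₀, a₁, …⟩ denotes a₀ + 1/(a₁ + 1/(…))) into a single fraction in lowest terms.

Build up convergents one term at a time:
a_0 = 10: 10/1
a_1 = 6: 61/6
a_2 = 3: 193/19
a_3 = 5: 1026/101

1026/101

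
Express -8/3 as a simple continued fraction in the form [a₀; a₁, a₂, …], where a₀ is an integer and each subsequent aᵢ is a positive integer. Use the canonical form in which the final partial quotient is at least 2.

-8 ÷ 3 → quotient -3, remainder 1
3 ÷ 1 → quotient 3, remainder 0

[-3; 3]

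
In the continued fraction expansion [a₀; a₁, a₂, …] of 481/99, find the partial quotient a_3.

14

Repeatedly divide and take the remainder:
481 ÷ 99 → quotient 4, remainder 85
99 ÷ 85 → quotient 1, remainder 14
85 ÷ 14 → quotient 6, remainder 1
14 ÷ 1 → quotient 14, remainder 0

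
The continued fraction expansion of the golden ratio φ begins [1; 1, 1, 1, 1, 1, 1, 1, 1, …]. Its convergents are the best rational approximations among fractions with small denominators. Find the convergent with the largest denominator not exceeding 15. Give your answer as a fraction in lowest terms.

21/13

a_0 = 1: 1/1  (≤ bound)
a_1 = 1: 2/1  (≤ bound)
a_2 = 1: 3/2  (≤ bound)
a_3 = 1: 5/3  (≤ bound)
a_4 = 1: 8/5  (≤ bound)
a_5 = 1: 13/8  (≤ bound)
a_6 = 1: 21/13  (≤ bound)
a_7 = 1: 34/21  (> 15, stop)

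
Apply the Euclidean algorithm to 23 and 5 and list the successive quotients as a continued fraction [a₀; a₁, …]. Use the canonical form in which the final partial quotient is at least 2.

23 ÷ 5 → quotient 4, remainder 3
5 ÷ 3 → quotient 1, remainder 2
3 ÷ 2 → quotient 1, remainder 1
2 ÷ 1 → quotient 2, remainder 0

[4; 1, 1, 2]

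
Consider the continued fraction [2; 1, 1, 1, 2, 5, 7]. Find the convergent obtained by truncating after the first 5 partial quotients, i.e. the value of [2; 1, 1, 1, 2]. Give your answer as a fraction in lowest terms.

21/8

Starting at the tail and folding back:
Start with 2.
1 + 1/(2/1) = 1 + 1/2 = 3/2
1 + 1/(3/2) = 1 + 2/3 = 5/3
1 + 1/(5/3) = 1 + 3/5 = 8/5
2 + 1/(8/5) = 2 + 5/8 = 21/8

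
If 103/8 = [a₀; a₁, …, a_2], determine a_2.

103 = 12·8 + 7, so a_0 = 12
8 = 1·7 + 1, so a_1 = 1
7 = 7·1 + 0, so a_2 = 7

7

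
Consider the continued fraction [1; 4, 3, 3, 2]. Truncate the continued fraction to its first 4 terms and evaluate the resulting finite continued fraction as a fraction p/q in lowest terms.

a_0 = 1: 1/1
a_1 = 4: 5/4
a_2 = 3: 16/13
a_3 = 3: 53/43

53/43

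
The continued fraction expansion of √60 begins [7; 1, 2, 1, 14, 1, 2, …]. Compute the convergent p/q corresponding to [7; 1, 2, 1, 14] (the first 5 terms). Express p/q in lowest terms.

Use the convergent recurrence hₖ = aₖ·hₖ₋₁ + hₖ₋₂ (and likewise for the denominators kₖ):
a_0 = 7: 7/1
a_1 = 1: 8/1
a_2 = 2: 23/3
a_3 = 1: 31/4
a_4 = 14: 457/59

457/59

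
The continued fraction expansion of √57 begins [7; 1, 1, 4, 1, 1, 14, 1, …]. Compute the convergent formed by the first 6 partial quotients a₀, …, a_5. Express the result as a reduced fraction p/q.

Start with 1.
1 + 1/(1/1) = 1 + 1/1 = 2/1
4 + 1/(2/1) = 4 + 1/2 = 9/2
1 + 1/(9/2) = 1 + 2/9 = 11/9
1 + 1/(11/9) = 1 + 9/11 = 20/11
7 + 1/(20/11) = 7 + 11/20 = 151/20

151/20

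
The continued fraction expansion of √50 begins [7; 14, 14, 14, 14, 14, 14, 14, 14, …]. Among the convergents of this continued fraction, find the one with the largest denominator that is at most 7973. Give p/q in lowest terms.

19601/2772

List convergents until the denominator exceeds the bound:
a_0 = 7: 7/1  (≤ bound)
a_1 = 14: 99/14  (≤ bound)
a_2 = 14: 1393/197  (≤ bound)
a_3 = 14: 19601/2772  (≤ bound)
a_4 = 14: 275807/39005  (> 7973, stop)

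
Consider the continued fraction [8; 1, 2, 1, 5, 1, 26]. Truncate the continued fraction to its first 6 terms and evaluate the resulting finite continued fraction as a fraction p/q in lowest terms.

236/27

a_0 = 8: 8/1
a_1 = 1: 9/1
a_2 = 2: 26/3
a_3 = 1: 35/4
a_4 = 5: 201/23
a_5 = 1: 236/27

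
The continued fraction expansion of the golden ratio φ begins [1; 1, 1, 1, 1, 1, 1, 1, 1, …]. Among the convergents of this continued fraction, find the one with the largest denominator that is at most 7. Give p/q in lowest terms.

a_0 = 1: 1/1  (≤ bound)
a_1 = 1: 2/1  (≤ bound)
a_2 = 1: 3/2  (≤ bound)
a_3 = 1: 5/3  (≤ bound)
a_4 = 1: 8/5  (≤ bound)
a_5 = 1: 13/8  (> 7, stop)

8/5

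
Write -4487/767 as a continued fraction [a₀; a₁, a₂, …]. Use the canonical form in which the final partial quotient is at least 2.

[-6; 6, 1, 2, 38]

⌊-4487/767⌋ = -6, remainder 115
⌊767/115⌋ = 6, remainder 77
⌊115/77⌋ = 1, remainder 38
⌊77/38⌋ = 2, remainder 1
⌊38/1⌋ = 38, remainder 0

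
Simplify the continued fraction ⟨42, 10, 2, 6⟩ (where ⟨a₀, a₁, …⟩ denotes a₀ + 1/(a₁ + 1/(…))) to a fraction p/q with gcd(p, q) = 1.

a_0 = 42: 42/1
a_1 = 10: 421/10
a_2 = 2: 884/21
a_3 = 6: 5725/136

5725/136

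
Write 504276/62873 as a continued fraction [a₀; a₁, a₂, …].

[8; 48, 1, 1, 1, 32, 2, 6]

504276 = 8·62873 + 1292, so a_0 = 8
62873 = 48·1292 + 857, so a_1 = 48
1292 = 1·857 + 435, so a_2 = 1
857 = 1·435 + 422, so a_3 = 1
435 = 1·422 + 13, so a_4 = 1
422 = 32·13 + 6, so a_5 = 32
13 = 2·6 + 1, so a_6 = 2
6 = 6·1 + 0, so a_7 = 6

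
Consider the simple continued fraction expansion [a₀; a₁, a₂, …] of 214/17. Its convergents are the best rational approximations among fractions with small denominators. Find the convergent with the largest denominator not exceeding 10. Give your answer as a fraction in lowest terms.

63/5

List convergents until the denominator exceeds the bound:
a_0 = 12: 12/1  (≤ bound)
a_1 = 1: 13/1  (≤ bound)
a_2 = 1: 25/2  (≤ bound)
a_3 = 2: 63/5  (≤ bound)
a_4 = 3: 214/17  (> 10, stop)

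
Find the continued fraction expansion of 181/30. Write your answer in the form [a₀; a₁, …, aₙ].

[6; 30]

181 ÷ 30 → quotient 6, remainder 1
30 ÷ 1 → quotient 30, remainder 0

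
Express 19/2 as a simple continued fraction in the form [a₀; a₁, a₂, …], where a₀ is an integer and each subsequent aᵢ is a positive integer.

19 ÷ 2 → quotient 9, remainder 1
2 ÷ 1 → quotient 2, remainder 0

[9; 2]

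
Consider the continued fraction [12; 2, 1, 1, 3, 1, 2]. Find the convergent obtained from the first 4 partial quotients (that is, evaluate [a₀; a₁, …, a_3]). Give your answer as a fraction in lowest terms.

62/5

Compute successive convergents:
a_0 = 12: 12/1
a_1 = 2: 25/2
a_2 = 1: 37/3
a_3 = 1: 62/5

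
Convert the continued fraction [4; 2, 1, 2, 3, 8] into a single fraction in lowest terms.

979/224

Starting at the tail and folding back:
Start with 8.
3 + 1/(8/1) = 3 + 1/8 = 25/8
2 + 1/(25/8) = 2 + 8/25 = 58/25
1 + 1/(58/25) = 1 + 25/58 = 83/58
2 + 1/(83/58) = 2 + 58/83 = 224/83
4 + 1/(224/83) = 4 + 83/224 = 979/224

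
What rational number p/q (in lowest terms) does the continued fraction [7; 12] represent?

85/12

Compute successive convergents:
a_0 = 7: 7/1
a_1 = 12: 85/12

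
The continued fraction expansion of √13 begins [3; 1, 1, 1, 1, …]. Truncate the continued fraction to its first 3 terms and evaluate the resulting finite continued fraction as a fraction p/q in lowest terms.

Compute successive convergents:
a_0 = 3: 3/1
a_1 = 1: 4/1
a_2 = 1: 7/2

7/2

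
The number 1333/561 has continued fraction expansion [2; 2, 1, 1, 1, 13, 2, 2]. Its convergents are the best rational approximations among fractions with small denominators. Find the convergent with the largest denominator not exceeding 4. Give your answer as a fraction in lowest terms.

7/3

List convergents until the denominator exceeds the bound:
a_0 = 2: 2/1  (≤ bound)
a_1 = 2: 5/2  (≤ bound)
a_2 = 1: 7/3  (≤ bound)
a_3 = 1: 12/5  (> 4, stop)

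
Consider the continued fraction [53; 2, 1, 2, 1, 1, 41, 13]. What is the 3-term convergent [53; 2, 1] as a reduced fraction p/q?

160/3

Start with 1.
2 + 1/(1/1) = 2 + 1/1 = 3/1
53 + 1/(3/1) = 53 + 1/3 = 160/3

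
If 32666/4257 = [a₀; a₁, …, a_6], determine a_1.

Run the Euclidean algorithm, recording each quotient:
32666 ÷ 4257 → quotient 7, remainder 2867
4257 ÷ 2867 → quotient 1, remainder 1390

1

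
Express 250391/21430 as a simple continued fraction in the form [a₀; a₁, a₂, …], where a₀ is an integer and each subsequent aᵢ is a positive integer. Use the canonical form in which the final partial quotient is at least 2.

250391 ÷ 21430 → quotient 11, remainder 14661
21430 ÷ 14661 → quotient 1, remainder 6769
14661 ÷ 6769 → quotient 2, remainder 1123
6769 ÷ 1123 → quotient 6, remainder 31
1123 ÷ 31 → quotient 36, remainder 7
31 ÷ 7 → quotient 4, remainder 3
7 ÷ 3 → quotient 2, remainder 1
3 ÷ 1 → quotient 3, remainder 0

[11; 1, 2, 6, 36, 4, 2, 3]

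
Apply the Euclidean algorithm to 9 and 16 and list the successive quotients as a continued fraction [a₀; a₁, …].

Apply division with remainder until the remainder is 0:
⌊9/16⌋ = 0, remainder 9
⌊16/9⌋ = 1, remainder 7
⌊9/7⌋ = 1, remainder 2
⌊7/2⌋ = 3, remainder 1
⌊2/1⌋ = 2, remainder 0

[0; 1, 1, 3, 2]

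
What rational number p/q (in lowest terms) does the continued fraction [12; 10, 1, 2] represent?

387/32

Start with 2.
1 + 1/(2/1) = 1 + 1/2 = 3/2
10 + 1/(3/2) = 10 + 2/3 = 32/3
12 + 1/(32/3) = 12 + 3/32 = 387/32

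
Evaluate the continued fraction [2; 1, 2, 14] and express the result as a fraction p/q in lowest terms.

a_0 = 2: 2/1
a_1 = 1: 3/1
a_2 = 2: 8/3
a_3 = 14: 115/43

115/43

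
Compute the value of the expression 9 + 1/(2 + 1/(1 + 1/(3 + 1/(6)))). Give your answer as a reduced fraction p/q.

a_0 = 9: 9/1
a_1 = 2: 19/2
a_2 = 1: 28/3
a_3 = 3: 103/11
a_4 = 6: 646/69

646/69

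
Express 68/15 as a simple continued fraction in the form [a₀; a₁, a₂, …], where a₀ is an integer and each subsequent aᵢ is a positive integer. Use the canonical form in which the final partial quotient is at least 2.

[4; 1, 1, 7]

Apply division with remainder until the remainder is 0:
⌊68/15⌋ = 4, remainder 8
⌊15/8⌋ = 1, remainder 7
⌊8/7⌋ = 1, remainder 1
⌊7/1⌋ = 7, remainder 0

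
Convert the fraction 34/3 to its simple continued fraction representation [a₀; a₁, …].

[11; 3]

Repeatedly divide and take the remainder:
34 ÷ 3 → quotient 11, remainder 1
3 ÷ 1 → quotient 3, remainder 0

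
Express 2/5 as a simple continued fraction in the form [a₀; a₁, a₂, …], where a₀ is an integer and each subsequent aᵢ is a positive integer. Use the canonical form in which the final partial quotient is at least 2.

[0; 2, 2]

Run the Euclidean algorithm, recording each quotient:
2 ÷ 5 → quotient 0, remainder 2
5 ÷ 2 → quotient 2, remainder 1
2 ÷ 1 → quotient 2, remainder 0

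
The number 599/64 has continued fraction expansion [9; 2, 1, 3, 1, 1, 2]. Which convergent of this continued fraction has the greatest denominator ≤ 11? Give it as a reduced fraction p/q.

List convergents until the denominator exceeds the bound:
a_0 = 9: 9/1  (≤ bound)
a_1 = 2: 19/2  (≤ bound)
a_2 = 1: 28/3  (≤ bound)
a_3 = 3: 103/11  (≤ bound)
a_4 = 1: 131/14  (> 11, stop)

103/11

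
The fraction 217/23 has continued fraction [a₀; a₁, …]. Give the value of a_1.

217 = 9·23 + 10, so a_0 = 9
23 = 2·10 + 3, so a_1 = 2

2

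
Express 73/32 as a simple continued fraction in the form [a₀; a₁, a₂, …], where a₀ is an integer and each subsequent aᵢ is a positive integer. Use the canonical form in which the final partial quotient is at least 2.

⌊73/32⌋ = 2, remainder 9
⌊32/9⌋ = 3, remainder 5
⌊9/5⌋ = 1, remainder 4
⌊5/4⌋ = 1, remainder 1
⌊4/1⌋ = 4, remainder 0

[2; 3, 1, 1, 4]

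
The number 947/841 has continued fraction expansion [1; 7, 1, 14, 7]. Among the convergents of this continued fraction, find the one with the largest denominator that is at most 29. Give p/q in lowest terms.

9/8

a_0 = 1: 1/1  (≤ bound)
a_1 = 7: 8/7  (≤ bound)
a_2 = 1: 9/8  (≤ bound)
a_3 = 14: 134/119  (> 29, stop)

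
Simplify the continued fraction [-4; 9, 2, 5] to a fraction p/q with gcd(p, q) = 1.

-405/104

a_0 = -4: -4/1
a_1 = 9: -35/9
a_2 = 2: -74/19
a_3 = 5: -405/104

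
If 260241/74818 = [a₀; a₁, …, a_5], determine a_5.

260241 ÷ 74818 → quotient 3, remainder 35787
74818 ÷ 35787 → quotient 2, remainder 3244
35787 ÷ 3244 → quotient 11, remainder 103
3244 ÷ 103 → quotient 31, remainder 51
103 ÷ 51 → quotient 2, remainder 1
51 ÷ 1 → quotient 51, remainder 0

51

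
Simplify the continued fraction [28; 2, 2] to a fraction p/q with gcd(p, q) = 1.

a_0 = 28: 28/1
a_1 = 2: 57/2
a_2 = 2: 142/5

142/5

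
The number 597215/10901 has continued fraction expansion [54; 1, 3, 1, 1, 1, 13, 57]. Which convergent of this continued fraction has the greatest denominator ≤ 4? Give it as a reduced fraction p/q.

219/4

a_0 = 54: 54/1  (≤ bound)
a_1 = 1: 55/1  (≤ bound)
a_2 = 3: 219/4  (≤ bound)
a_3 = 1: 274/5  (> 4, stop)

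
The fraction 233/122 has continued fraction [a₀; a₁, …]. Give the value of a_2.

233 ÷ 122 → quotient 1, remainder 111
122 ÷ 111 → quotient 1, remainder 11
111 ÷ 11 → quotient 10, remainder 1

10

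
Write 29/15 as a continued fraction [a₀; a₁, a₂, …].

Run the Euclidean algorithm, recording each quotient:
29 = 1·15 + 14, so a_0 = 1
15 = 1·14 + 1, so a_1 = 1
14 = 14·1 + 0, so a_2 = 14

[1; 1, 14]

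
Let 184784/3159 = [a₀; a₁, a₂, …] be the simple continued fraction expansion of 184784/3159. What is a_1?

2

184784 = 58·3159 + 1562, so a_0 = 58
3159 = 2·1562 + 35, so a_1 = 2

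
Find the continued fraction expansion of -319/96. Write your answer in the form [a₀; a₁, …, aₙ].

[-4; 1, 2, 10, 3]

-319 = -4·96 + 65, so a_0 = -4
96 = 1·65 + 31, so a_1 = 1
65 = 2·31 + 3, so a_2 = 2
31 = 10·3 + 1, so a_3 = 10
3 = 3·1 + 0, so a_4 = 3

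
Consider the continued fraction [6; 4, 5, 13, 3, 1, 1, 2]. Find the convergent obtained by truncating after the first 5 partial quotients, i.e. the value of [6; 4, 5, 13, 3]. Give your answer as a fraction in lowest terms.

Compute successive convergents:
a_0 = 6: 6/1
a_1 = 4: 25/4
a_2 = 5: 131/21
a_3 = 13: 1728/277
a_4 = 3: 5315/852

5315/852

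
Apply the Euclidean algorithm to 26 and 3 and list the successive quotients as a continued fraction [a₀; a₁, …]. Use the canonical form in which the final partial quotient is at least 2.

[8; 1, 2]

26 = 8·3 + 2, so a_0 = 8
3 = 1·2 + 1, so a_1 = 1
2 = 2·1 + 0, so a_2 = 2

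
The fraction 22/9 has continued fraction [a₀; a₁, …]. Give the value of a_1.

2

22 = 2·9 + 4, so a_0 = 2
9 = 2·4 + 1, so a_1 = 2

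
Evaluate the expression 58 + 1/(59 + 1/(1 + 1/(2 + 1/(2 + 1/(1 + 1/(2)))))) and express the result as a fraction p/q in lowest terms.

Start with 2.
1 + 1/(2/1) = 1 + 1/2 = 3/2
2 + 1/(3/2) = 2 + 2/3 = 8/3
2 + 1/(8/3) = 2 + 3/8 = 19/8
1 + 1/(19/8) = 1 + 8/19 = 27/19
59 + 1/(27/19) = 59 + 19/27 = 1612/27
58 + 1/(1612/27) = 58 + 27/1612 = 93523/1612

93523/1612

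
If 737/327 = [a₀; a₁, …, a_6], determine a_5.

1

⌊737/327⌋ = 2, remainder 83
⌊327/83⌋ = 3, remainder 78
⌊83/78⌋ = 1, remainder 5
⌊78/5⌋ = 15, remainder 3
⌊5/3⌋ = 1, remainder 2
⌊3/2⌋ = 1, remainder 1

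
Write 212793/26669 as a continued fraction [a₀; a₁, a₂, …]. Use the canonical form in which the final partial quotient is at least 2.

Run the Euclidean algorithm, recording each quotient:
212793 = 7·26669 + 26110, so a_0 = 7
26669 = 1·26110 + 559, so a_1 = 1
26110 = 46·559 + 396, so a_2 = 46
559 = 1·396 + 163, so a_3 = 1
396 = 2·163 + 70, so a_4 = 2
163 = 2·70 + 23, so a_5 = 2
70 = 3·23 + 1, so a_6 = 3
23 = 23·1 + 0, so a_7 = 23

[7; 1, 46, 1, 2, 2, 3, 23]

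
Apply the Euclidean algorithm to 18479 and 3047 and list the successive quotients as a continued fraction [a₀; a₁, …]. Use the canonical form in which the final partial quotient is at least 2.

⌊18479/3047⌋ = 6, remainder 197
⌊3047/197⌋ = 15, remainder 92
⌊197/92⌋ = 2, remainder 13
⌊92/13⌋ = 7, remainder 1
⌊13/1⌋ = 13, remainder 0

[6; 15, 2, 7, 13]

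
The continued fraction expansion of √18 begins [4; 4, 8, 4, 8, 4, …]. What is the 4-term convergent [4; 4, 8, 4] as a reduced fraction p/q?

577/136

a_0 = 4: 4/1
a_1 = 4: 17/4
a_2 = 8: 140/33
a_3 = 4: 577/136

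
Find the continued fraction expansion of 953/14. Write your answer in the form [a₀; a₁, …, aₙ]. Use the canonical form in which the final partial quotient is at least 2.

[68; 14]

Apply division with remainder until the remainder is 0:
⌊953/14⌋ = 68, remainder 1
⌊14/1⌋ = 14, remainder 0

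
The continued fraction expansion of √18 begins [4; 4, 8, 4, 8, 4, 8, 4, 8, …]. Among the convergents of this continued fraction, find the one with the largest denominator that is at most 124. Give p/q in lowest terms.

List convergents until the denominator exceeds the bound:
a_0 = 4: 4/1  (≤ bound)
a_1 = 4: 17/4  (≤ bound)
a_2 = 8: 140/33  (≤ bound)
a_3 = 4: 577/136  (> 124, stop)

140/33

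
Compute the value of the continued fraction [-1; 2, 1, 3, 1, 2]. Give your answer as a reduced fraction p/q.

-25/39

Use the convergent recurrence hₖ = aₖ·hₖ₋₁ + hₖ₋₂ (and likewise for the denominators kₖ):
a_0 = -1: -1/1
a_1 = 2: -1/2
a_2 = 1: -2/3
a_3 = 3: -7/11
a_4 = 1: -9/14
a_5 = 2: -25/39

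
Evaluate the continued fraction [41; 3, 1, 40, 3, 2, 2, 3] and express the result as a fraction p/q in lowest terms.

Starting at the tail and folding back:
Start with 3.
2 + 1/(3/1) = 2 + 1/3 = 7/3
2 + 1/(7/3) = 2 + 3/7 = 17/7
3 + 1/(17/7) = 3 + 7/17 = 58/17
40 + 1/(58/17) = 40 + 17/58 = 2337/58
1 + 1/(2337/58) = 1 + 58/2337 = 2395/2337
3 + 1/(2395/2337) = 3 + 2337/2395 = 9522/2395
41 + 1/(9522/2395) = 41 + 2395/9522 = 392797/9522

392797/9522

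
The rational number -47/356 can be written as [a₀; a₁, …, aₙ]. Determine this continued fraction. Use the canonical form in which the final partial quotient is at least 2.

[-1; 1, 6, 1, 1, 2, 1, 6]

-47 ÷ 356 → quotient -1, remainder 309
356 ÷ 309 → quotient 1, remainder 47
309 ÷ 47 → quotient 6, remainder 27
47 ÷ 27 → quotient 1, remainder 20
27 ÷ 20 → quotient 1, remainder 7
20 ÷ 7 → quotient 2, remainder 6
7 ÷ 6 → quotient 1, remainder 1
6 ÷ 1 → quotient 6, remainder 0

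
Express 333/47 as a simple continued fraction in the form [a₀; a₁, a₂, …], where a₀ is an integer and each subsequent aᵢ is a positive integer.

[7; 11, 1, 3]

333 ÷ 47 → quotient 7, remainder 4
47 ÷ 4 → quotient 11, remainder 3
4 ÷ 3 → quotient 1, remainder 1
3 ÷ 1 → quotient 3, remainder 0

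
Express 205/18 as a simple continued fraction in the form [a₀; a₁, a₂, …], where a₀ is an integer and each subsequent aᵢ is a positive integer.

[11; 2, 1, 1, 3]

⌊205/18⌋ = 11, remainder 7
⌊18/7⌋ = 2, remainder 4
⌊7/4⌋ = 1, remainder 3
⌊4/3⌋ = 1, remainder 1
⌊3/1⌋ = 3, remainder 0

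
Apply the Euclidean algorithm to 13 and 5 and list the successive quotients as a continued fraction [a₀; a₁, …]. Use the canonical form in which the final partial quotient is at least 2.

[2; 1, 1, 2]

13 = 2·5 + 3, so a_0 = 2
5 = 1·3 + 2, so a_1 = 1
3 = 1·2 + 1, so a_2 = 1
2 = 2·1 + 0, so a_3 = 2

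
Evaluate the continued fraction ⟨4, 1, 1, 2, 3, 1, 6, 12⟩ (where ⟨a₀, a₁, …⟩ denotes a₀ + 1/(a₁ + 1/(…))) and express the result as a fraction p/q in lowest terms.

8309/1810

Start with 12.
6 + 1/(12/1) = 6 + 1/12 = 73/12
1 + 1/(73/12) = 1 + 12/73 = 85/73
3 + 1/(85/73) = 3 + 73/85 = 328/85
2 + 1/(328/85) = 2 + 85/328 = 741/328
1 + 1/(741/328) = 1 + 328/741 = 1069/741
1 + 1/(1069/741) = 1 + 741/1069 = 1810/1069
4 + 1/(1810/1069) = 4 + 1069/1810 = 8309/1810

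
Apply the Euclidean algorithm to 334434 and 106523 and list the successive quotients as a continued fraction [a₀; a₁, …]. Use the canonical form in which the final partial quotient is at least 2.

[3; 7, 6, 43, 3, 2, 1, 5]

334434 ÷ 106523 → quotient 3, remainder 14865
106523 ÷ 14865 → quotient 7, remainder 2468
14865 ÷ 2468 → quotient 6, remainder 57
2468 ÷ 57 → quotient 43, remainder 17
57 ÷ 17 → quotient 3, remainder 6
17 ÷ 6 → quotient 2, remainder 5
6 ÷ 5 → quotient 1, remainder 1
5 ÷ 1 → quotient 5, remainder 0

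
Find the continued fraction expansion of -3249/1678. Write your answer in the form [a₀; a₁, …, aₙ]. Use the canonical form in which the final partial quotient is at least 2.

Apply division with remainder until the remainder is 0:
⌊-3249/1678⌋ = -2, remainder 107
⌊1678/107⌋ = 15, remainder 73
⌊107/73⌋ = 1, remainder 34
⌊73/34⌋ = 2, remainder 5
⌊34/5⌋ = 6, remainder 4
⌊5/4⌋ = 1, remainder 1
⌊4/1⌋ = 4, remainder 0

[-2; 15, 1, 2, 6, 1, 4]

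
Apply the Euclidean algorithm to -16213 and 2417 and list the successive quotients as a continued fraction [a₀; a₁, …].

[-7; 3, 2, 2, 1, 3, 3, 8]

⌊-16213/2417⌋ = -7, remainder 706
⌊2417/706⌋ = 3, remainder 299
⌊706/299⌋ = 2, remainder 108
⌊299/108⌋ = 2, remainder 83
⌊108/83⌋ = 1, remainder 25
⌊83/25⌋ = 3, remainder 8
⌊25/8⌋ = 3, remainder 1
⌊8/1⌋ = 8, remainder 0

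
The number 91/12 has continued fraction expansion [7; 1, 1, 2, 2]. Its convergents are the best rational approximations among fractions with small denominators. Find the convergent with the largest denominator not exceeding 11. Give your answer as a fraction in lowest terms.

a_0 = 7: 7/1  (≤ bound)
a_1 = 1: 8/1  (≤ bound)
a_2 = 1: 15/2  (≤ bound)
a_3 = 2: 38/5  (≤ bound)
a_4 = 2: 91/12  (> 11, stop)

38/5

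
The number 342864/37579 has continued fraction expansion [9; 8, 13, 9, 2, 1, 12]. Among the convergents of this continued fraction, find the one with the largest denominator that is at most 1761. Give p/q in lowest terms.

8695/953

List convergents until the denominator exceeds the bound:
a_0 = 9: 9/1  (≤ bound)
a_1 = 8: 73/8  (≤ bound)
a_2 = 13: 958/105  (≤ bound)
a_3 = 9: 8695/953  (≤ bound)
a_4 = 2: 18348/2011  (> 1761, stop)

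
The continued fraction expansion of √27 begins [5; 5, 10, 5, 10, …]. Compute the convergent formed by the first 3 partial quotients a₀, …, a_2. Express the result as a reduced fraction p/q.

265/51

Start with 10.
5 + 1/(10/1) = 5 + 1/10 = 51/10
5 + 1/(51/10) = 5 + 10/51 = 265/51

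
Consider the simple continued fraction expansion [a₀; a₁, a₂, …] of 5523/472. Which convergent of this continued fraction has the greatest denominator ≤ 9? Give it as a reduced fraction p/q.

82/7

a_0 = 11: 11/1  (≤ bound)
a_1 = 1: 12/1  (≤ bound)
a_2 = 2: 35/3  (≤ bound)
a_3 = 2: 82/7  (≤ bound)
a_4 = 1: 117/10  (> 9, stop)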